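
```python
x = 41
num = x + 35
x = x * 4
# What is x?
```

Trace:
`x = 41` → x = 41
`num = x + 35` → num = 76
`x = x * 4` → x = 164
So x = 164

Answer: 164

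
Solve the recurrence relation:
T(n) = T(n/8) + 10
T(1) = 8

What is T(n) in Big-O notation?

Each step divides n by 8 and adds 10. After log_8(n) steps we reach T(1)=8. So T(n) = 10·log_8(n) + 8 = O(log n).

Answer: O(log n)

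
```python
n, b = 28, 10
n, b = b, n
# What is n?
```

Trace:
`n, b = 28, 10` → n = 28; b = 10
`n, b = b, n` → n = 10; b = 28
So n = 10

Answer: 10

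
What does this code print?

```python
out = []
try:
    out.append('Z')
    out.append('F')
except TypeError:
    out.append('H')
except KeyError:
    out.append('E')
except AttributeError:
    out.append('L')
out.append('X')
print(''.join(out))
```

Execution trace: 'Z' (try body) → 'F' (try body, no exception) → 'X' (after the try/except). Output: ZFX

Answer: ZFX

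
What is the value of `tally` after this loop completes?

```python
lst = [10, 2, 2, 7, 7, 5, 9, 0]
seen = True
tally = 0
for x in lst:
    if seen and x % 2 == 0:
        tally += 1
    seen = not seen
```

Count even values at even positions
`tally` takes the values: 0 → 1 → 2

Answer: 2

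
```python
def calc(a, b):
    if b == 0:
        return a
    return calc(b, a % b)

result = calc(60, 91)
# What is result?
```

calc(60, 91) -> calc(91, 60) -> calc(60, 31) -> calc(31, 29) -> calc(29, 2) -> calc(2, 1) -> calc(1, 0) -> 1

Answer: 1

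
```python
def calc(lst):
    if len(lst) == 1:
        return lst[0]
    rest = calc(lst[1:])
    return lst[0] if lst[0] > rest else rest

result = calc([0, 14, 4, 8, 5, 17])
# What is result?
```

Recursive max over [0, 14, 4, 8, 5, 17] = 17

Answer: 17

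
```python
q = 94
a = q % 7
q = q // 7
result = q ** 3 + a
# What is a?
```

Trace:
`q = 94` → q = 94
`a = q % 7` → a = 3
`q = q // 7` → q = 13
`result = q ** 3 + a` → result = 2200
So a = 3

Answer: 3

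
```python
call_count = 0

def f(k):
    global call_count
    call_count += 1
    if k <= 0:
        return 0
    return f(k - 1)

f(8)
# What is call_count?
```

Linear recursion stepping by 1: 9 calls from k=8 down to ≤0.

Answer: 9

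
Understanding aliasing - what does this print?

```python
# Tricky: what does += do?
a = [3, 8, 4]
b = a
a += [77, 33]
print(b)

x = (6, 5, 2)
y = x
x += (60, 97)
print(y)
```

Key concept: += behavior differs for mutable vs immutable.
Step by step:
`a = [3, 8, 4]` → a = [3, 8, 4]
`b = a` → b = [3, 8, 4] (same object as a)
`a += [77, 33]` → a = [3, 8, 4, 77, 33] (same object as b); b = [3, 8, 4, 77, 33] (same object as a)
`print(b)` → prints [3, 8, 4, 77, 33]
`x = (6, 5, 2)` → x = (6, 5, 2)
`y = x` → y = (6, 5, 2)
`x += (60, 97)` → x = (6, 5, 2, 60, 97)
`print(y)` → prints (6, 5, 2)

Answer:
[3, 8, 4, 77, 33]
(6, 5, 2)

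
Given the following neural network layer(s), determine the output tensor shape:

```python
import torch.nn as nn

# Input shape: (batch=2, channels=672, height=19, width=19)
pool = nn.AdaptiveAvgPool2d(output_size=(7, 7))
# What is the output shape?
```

Input: (2, 672, 19, 19) -> Output: (2, 672, 7, 7)

Answer: (2, 672, 7, 7)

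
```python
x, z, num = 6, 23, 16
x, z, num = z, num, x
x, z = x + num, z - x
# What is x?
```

Trace:
`x, z, num = 6, 23, 16` → x = 6; z = 23; num = 16
`x, z, num = z, num, x` → x = 23; z = 16; num = 6
`x, z = x + num, z - x` → x = 29; z = -7
So x = 29

Answer: 29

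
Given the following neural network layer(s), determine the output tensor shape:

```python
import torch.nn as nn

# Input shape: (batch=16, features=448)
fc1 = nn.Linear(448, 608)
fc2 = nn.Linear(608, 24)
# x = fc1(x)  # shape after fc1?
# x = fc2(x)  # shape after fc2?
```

Input: (16, 448) -> after fc1: (16, 608) -> Output: (16, 24)

Answer: (16, 24)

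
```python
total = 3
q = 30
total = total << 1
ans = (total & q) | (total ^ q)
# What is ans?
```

Trace:
`total = 3` → total = 3
`q = 30` → q = 30
`total = total << 1` → total = 6
`ans = (total & q) | (total ^ q)` → ans = 30
So ans = 30

Answer: 30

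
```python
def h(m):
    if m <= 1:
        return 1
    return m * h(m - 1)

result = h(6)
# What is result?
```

h(6) = 6 * 5 * 4 * 3 * 2 * 1 = 720

Answer: 720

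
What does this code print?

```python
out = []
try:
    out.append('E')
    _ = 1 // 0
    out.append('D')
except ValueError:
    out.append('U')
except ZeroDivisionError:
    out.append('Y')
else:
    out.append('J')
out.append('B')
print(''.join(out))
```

Execution trace: 'E' (try body) → 'Y' (except ZeroDivisionError) → 'B' (after the try/except). Output: EYB

Answer: EYB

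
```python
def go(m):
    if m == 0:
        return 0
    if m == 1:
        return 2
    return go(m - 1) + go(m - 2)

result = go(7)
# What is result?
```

Build up from base cases: go(0)=0, go(1)=2, go(2)=2, go(3)=4, go(4)=6, go(5)=10, go(6)=16, ..., go(7)=26

Answer: 26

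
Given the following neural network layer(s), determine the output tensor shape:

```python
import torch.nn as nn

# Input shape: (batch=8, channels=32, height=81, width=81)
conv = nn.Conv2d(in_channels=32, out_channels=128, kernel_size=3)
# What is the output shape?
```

Input: (8, 32, 81, 81) -> Output: (8, 128, 79, 79)

Answer: (8, 128, 79, 79)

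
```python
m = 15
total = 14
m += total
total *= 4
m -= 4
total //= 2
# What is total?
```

Trace:
`m = 15` → m = 15
`total = 14` → total = 14
`m += total` → m = 29
`total *= 4` → total = 56
`m -= 4` → m = 25
`total //= 2` → total = 28
So total = 28

Answer: 28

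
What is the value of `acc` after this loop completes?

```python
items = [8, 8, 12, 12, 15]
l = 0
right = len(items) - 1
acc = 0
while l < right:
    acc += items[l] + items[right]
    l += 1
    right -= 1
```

Sum of pairs from ends
`acc` takes the values: 0 → 23 → 43

Answer: 43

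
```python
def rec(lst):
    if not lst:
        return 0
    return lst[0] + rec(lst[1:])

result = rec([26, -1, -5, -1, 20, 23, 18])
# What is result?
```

26 + (-1) + (-5) + (-1) + 20 + 23 + 18 + 0 = 80

Answer: 80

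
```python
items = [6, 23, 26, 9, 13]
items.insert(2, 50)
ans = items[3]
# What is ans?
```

Trace:
`items = [6, 23, 26, 9, 13]` → items = [6, 23, 26, 9, 13]
`items.insert(2, 50)` → items = [6, 23, 50, 26, 9, 13]
`ans = items[3]` → ans = 26
So ans = 26

Answer: 26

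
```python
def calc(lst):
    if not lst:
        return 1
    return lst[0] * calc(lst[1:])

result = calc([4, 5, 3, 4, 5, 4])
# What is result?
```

Product over [4, 5, 3, 4, 5, 4] = 4 * 5 * 3 * 4 * 5 * 4 = 4800

Answer: 4800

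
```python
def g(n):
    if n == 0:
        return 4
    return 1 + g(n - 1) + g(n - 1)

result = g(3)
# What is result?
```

g(n) = 1 + 2·g(n-1), g(0)=4. Closed form: (4+1)·2^3 - 1 = 39.

Answer: 39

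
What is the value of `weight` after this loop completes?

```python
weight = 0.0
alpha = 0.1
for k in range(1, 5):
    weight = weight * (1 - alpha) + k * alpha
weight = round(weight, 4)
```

Moving average with lr=0.1
`weight` takes the values: 0.0 → 0.1 → 0.29 → 0.561 → 0.9049

Answer: 0.9049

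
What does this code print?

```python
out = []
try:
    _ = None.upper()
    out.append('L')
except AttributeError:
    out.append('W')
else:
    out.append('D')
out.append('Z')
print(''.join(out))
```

Execution trace: 'W' (except AttributeError) → 'Z' (after the try/except). Output: WZ

Answer: WZ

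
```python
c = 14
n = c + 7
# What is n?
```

Trace:
`c = 14` → c = 14
`n = c + 7` → n = 21
So n = 21

Answer: 21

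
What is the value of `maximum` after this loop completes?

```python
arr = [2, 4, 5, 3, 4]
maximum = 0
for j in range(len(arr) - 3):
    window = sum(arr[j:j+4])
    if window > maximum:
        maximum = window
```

Max sum of 4-element window in [2, 4, 5, 3, 4]
`maximum` takes the values: 0 → 14 → 16

Answer: 16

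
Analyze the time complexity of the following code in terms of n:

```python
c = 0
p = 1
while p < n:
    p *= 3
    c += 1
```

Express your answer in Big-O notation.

Each loop level contributes: log n. Multiplying the contributions gives O(log n).

Answer: O(log n)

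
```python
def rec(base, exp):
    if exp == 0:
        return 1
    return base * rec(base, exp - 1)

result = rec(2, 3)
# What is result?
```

rec(2, 3) = 2 * 2 * 2 = 8

Answer: 8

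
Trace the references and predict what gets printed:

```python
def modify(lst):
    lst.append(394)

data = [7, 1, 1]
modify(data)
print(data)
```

Key concept: function modifies passed list.
Step by step:
`data = [7, 1, 1]` → data = [7, 1, 1]
`modify(data)` → data = [7, 1, 1, 394]
`print(data)` → prints [7, 1, 1, 394]

Answer: [7, 1, 1, 394]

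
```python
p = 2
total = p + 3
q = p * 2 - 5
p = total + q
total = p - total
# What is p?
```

Trace:
`p = 2` → p = 2
`total = p + 3` → total = 5
`q = p * 2 - 5` → q = -1
`p = total + q` → p = 4
`total = p - total` → total = -1
So p = 4

Answer: 4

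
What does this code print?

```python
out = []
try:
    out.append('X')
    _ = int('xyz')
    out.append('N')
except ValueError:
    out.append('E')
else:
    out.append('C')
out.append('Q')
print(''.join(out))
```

Execution trace: 'X' (try body) → 'E' (except ValueError) → 'Q' (after the try/except). Output: XEQ

Answer: XEQ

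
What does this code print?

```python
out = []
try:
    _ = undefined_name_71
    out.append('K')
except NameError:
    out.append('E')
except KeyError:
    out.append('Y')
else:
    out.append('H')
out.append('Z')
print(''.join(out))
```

Execution trace: 'E' (except NameError) → 'Z' (after the try/except). Output: EZ

Answer: EZ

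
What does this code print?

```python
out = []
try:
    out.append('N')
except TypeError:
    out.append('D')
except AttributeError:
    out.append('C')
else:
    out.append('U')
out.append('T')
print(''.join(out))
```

Execution trace: 'N' (try body, no exception) → 'U' (else) → 'T' (after the try/except). Output: NUT

Answer: NUT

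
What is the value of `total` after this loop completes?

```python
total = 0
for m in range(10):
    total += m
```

Sum of 0 to 9 = 45
`total` takes the values: 0 → 1 → 3 → 6 → 10 → 15 → 21 → 28 → 36 → 45

Answer: 45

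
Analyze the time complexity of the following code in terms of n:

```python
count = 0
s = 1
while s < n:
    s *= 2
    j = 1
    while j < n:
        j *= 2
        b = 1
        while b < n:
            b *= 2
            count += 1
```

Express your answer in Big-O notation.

Each loop level contributes: log n × log n × log n. Multiplying the contributions gives O(log^3 n).

Answer: O(log^3 n)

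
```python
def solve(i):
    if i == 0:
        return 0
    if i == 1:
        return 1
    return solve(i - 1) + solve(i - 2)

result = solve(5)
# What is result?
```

Build up from base cases: solve(0)=0, solve(1)=1, solve(2)=1, solve(3)=2, solve(4)=3, solve(5)=5

Answer: 5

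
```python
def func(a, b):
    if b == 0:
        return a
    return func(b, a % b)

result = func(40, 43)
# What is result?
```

func(40, 43) -> func(43, 40) -> func(40, 3) -> func(3, 1) -> func(1, 0) -> 1

Answer: 1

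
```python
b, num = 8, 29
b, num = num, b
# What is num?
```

Trace:
`b, num = 8, 29` → b = 8; num = 29
`b, num = num, b` → b = 29; num = 8
So num = 8

Answer: 8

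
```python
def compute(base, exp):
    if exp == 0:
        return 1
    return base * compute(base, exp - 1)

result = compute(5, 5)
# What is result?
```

compute(5, 5) = 5 * 5 * 5 * 5 * 5 = 3125

Answer: 3125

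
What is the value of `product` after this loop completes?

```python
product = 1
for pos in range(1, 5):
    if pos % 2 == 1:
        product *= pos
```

Product of odd numbers 1 to 4
`product` takes the values: 1 → 3

Answer: 3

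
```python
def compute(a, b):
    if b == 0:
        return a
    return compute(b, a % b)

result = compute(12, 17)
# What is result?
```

compute(12, 17) -> compute(17, 12) -> compute(12, 5) -> compute(5, 2) -> compute(2, 1) -> compute(1, 0) -> 1

Answer: 1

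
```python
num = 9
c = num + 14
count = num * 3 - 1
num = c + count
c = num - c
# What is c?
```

Trace:
`num = 9` → num = 9
`c = num + 14` → c = 23
`count = num * 3 - 1` → count = 26
`num = c + count` → num = 49
`c = num - c` → c = 26
So c = 26

Answer: 26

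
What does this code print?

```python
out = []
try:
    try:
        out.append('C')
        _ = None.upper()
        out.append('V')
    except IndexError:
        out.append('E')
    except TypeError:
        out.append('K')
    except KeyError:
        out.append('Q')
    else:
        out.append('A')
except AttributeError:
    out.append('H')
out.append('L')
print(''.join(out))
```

Execution trace: 'C' (try body) → 'H' (outer except AttributeError) → 'L' (after the try/except). Output: CHL

Answer: CHL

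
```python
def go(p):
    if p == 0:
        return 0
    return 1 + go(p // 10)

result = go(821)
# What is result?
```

Count of digits of 821: 3

Answer: 3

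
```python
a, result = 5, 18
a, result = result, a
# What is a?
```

Trace:
`a, result = 5, 18` → a = 5; result = 18
`a, result = result, a` → a = 18; result = 5
So a = 18

Answer: 18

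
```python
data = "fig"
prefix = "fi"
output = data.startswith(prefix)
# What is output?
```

Trace:
`data = "fig"` → data = 'fig'
`prefix = "fi"` → prefix = 'fi'
`output = data.startswith(prefix)` → output = True
So output = True

Answer: True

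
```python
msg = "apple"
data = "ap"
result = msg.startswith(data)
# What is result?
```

Trace:
`msg = "apple"` → msg = 'apple'
`data = "ap"` → data = 'ap'
`result = msg.startswith(data)` → result = True
So result = True

Answer: True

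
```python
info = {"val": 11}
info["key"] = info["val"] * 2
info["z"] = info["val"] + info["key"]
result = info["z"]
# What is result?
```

Trace:
`info = {"val": 11}` → info = {'val': 11}
`info["key"] = info["val"] * 2` → info = {'val': 11, 'key': 22}
`info["z"] = info["val"] + info["key"]` → info = {'val': 11, 'key': 22, 'z': 33}
`result = info["z"]` → result = 33
So result = 33

Answer: 33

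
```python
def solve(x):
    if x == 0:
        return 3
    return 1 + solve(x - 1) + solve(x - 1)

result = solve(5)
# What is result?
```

solve(x) = 1 + 2·solve(x-1), solve(0)=3. Closed form: (3+1)·2^5 - 1 = 127.

Answer: 127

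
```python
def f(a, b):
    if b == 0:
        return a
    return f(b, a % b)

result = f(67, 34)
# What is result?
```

f(67, 34) -> f(34, 33) -> f(33, 1) -> f(1, 0) -> 1

Answer: 1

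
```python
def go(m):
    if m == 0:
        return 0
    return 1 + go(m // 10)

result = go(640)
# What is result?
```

Count of digits of 640: 3

Answer: 3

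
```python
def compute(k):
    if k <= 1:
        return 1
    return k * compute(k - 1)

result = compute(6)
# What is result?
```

compute(6) = 6 * 5 * 4 * 3 * 2 * 1 = 720

Answer: 720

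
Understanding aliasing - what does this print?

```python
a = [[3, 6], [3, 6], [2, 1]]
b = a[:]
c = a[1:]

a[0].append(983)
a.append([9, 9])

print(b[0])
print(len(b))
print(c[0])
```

Key concept: slice with nested mutation.
Step by step:
`a = [[3, 6], [3, 6], [2, 1]]` → a = [[3, 6], [3, 6], [2, 1]]
`b = a[:]` → b = [[3, 6], [3, 6], [2, 1]]
`c = a[1:]` → c = [[3, 6], [2, 1]]
`a[0].append(983)` → a = [[3, 6, 983], [3, 6], [2, 1]]; b = [[3, 6, 983], [3, 6], [2, 1]]
`a.append([9, 9])` → a = [[3, 6, 983], [3, 6], [2, 1], [9, 9]]
`print(b[0])` → prints [3, 6, 983]
`print(len(b))` → prints 3
`print(c[0])` → prints [3, 6]

Answer:
[3, 6, 983]
3
[3, 6]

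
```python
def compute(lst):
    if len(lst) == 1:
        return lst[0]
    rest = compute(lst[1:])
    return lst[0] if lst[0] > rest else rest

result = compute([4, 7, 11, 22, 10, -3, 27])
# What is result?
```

Recursive max over [4, 7, 11, 22, 10, -3, 27] = 27

Answer: 27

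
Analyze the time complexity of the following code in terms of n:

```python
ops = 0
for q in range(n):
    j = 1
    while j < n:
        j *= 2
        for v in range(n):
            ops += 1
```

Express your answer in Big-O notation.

Each loop level contributes: n × log n × n. Multiplying the contributions gives O(n^2 log n).

Answer: O(n^2 log n)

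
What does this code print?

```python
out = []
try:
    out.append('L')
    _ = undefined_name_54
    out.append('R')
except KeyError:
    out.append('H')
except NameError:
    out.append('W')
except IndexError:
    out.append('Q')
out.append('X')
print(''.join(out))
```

Execution trace: 'L' (try body) → 'W' (except NameError) → 'X' (after the try/except). Output: LWX

Answer: LWX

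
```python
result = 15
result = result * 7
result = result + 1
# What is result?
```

Trace:
`result = 15` → result = 15
`result = result * 7` → result = 105
`result = result + 1` → result = 106
So result = 106

Answer: 106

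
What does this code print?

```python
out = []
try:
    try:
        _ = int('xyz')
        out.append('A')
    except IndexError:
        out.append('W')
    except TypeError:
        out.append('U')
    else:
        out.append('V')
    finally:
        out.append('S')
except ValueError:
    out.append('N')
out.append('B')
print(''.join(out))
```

Execution trace: 'S' (finally) → 'N' (outer except ValueError) → 'B' (after the try/except). Output: SNB

Answer: SNB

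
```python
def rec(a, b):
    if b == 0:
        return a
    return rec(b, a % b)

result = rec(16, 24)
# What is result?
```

rec(16, 24) -> rec(24, 16) -> rec(16, 8) -> rec(8, 0) -> 8

Answer: 8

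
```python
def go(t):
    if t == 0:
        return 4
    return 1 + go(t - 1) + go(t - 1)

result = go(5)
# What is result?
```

go(t) = 1 + 2·go(t-1), go(0)=4. Closed form: (4+1)·2^5 - 1 = 159.

Answer: 159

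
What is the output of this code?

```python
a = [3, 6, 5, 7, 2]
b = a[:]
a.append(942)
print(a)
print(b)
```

Key concept: slice [:] creates copy.
Step by step:
`a = [3, 6, 5, 7, 2]` → a = [3, 6, 5, 7, 2]
`b = a[:]` → b = [3, 6, 5, 7, 2]
`a.append(942)` → a = [3, 6, 5, 7, 2, 942]
`print(a)` → prints [3, 6, 5, 7, 2, 942]
`print(b)` → prints [3, 6, 5, 7, 2]

Answer:
[3, 6, 5, 7, 2, 942]
[3, 6, 5, 7, 2]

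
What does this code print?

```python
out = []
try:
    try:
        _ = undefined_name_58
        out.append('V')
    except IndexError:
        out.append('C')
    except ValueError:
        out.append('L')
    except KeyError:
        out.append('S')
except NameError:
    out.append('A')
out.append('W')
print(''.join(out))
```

Execution trace: 'A' (outer except NameError) → 'W' (after the try/except). Output: AW

Answer: AW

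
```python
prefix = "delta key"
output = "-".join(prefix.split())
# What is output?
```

Trace:
`prefix = "delta key"` → prefix = 'delta key'
`output = "-".join(prefix.split())` → output = 'delta-key'
So output = 'delta-key'

Answer: 'delta-key'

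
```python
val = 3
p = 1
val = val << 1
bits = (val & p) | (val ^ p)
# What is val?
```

Trace:
`val = 3` → val = 3
`p = 1` → p = 1
`val = val << 1` → val = 6
`bits = (val & p) | (val ^ p)` → bits = 7
So val = 6

Answer: 6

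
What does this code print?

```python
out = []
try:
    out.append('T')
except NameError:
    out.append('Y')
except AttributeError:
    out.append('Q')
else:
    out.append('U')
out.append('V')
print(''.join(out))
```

Execution trace: 'T' (try body, no exception) → 'U' (else) → 'V' (after the try/except). Output: TUV

Answer: TUV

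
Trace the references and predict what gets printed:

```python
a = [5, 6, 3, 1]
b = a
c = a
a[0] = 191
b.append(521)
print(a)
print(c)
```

Key concept: multiple aliases.
Step by step:
`a = [5, 6, 3, 1]` → a = [5, 6, 3, 1]
`b = a` → b = [5, 6, 3, 1] (same object as a)
`c = a` → c = [5, 6, 3, 1] (same object as a, b)
`a[0] = 191` → a = [191, 6, 3, 1] (same object as b, c); b = [191, 6, 3, 1] (same object as a, c); c = [191, 6, 3, 1] (same object as a, b)
`b.append(521)` → a = [191, 6, 3, 1, 521] (same object as b, c); b = [191, 6, 3, 1, 521] (same object as a, c); c = [191, 6, 3, 1, 521] (same object as a, b)
`print(a)` → prints [191, 6, 3, 1, 521]
`print(c)` → prints [191, 6, 3, 1, 521]

Answer:
[191, 6, 3, 1, 521]
[191, 6, 3, 1, 521]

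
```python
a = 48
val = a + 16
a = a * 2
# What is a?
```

Trace:
`a = 48` → a = 48
`val = a + 16` → val = 64
`a = a * 2` → a = 96
So a = 96

Answer: 96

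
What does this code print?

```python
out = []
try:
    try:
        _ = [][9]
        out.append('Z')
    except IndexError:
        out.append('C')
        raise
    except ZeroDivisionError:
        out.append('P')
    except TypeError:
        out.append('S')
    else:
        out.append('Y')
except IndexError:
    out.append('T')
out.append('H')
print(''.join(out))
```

Execution trace: 'C' (inner except IndexError) → 'T' (outer except IndexError) → 'H' (after the try/except). Output: CTH

Answer: CTH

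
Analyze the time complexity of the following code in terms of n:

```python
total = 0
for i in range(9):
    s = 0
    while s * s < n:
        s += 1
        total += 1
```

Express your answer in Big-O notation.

Each loop level contributes: 1 × √n. Multiplying the contributions gives O(√n).

Answer: O(√n)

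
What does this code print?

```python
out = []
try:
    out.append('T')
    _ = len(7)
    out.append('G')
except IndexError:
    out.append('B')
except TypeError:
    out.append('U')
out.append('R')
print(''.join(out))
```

Execution trace: 'T' (try body) → 'U' (except TypeError) → 'R' (after the try/except). Output: TUR

Answer: TUR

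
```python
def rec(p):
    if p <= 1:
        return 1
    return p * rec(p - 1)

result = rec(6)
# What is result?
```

rec(6) = 6 * 5 * 4 * 3 * 2 * 1 = 720

Answer: 720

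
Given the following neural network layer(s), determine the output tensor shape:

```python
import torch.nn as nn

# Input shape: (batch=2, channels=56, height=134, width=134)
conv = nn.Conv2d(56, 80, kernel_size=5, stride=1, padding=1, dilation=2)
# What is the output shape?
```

Input: (2, 56, 134, 134) -> Output: (2, 80, 128, 128)

Answer: (2, 80, 128, 128)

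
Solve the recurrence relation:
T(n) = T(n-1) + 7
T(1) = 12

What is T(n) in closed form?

Unrolling: T(n) = T(1) + 7·(n-1) = 12 + 7(n-1) = 7n + 5.

Answer: T(n) = 7n + 5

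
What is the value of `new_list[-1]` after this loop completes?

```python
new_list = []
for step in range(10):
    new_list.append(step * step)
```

Last element of squares 0 to 9
`new_list` takes the values: [] → [0] → [0, 1] → [0, 1, 4] → [0, 1, 4, 9] → [0, 1, 4, 9, 16] → [0, 1, 4, 9, 16, 25] → [0, 1, 4, 9, 16, 25, 36] → [0, 1, 4, 9, 16, 25, 36, 49] → [0, 1, 4, 9, 16, 25, 36, 49, 64] → [0, 1, 4, 9, 16, 25, 36, 49, 64, 81]
So `new_list[-1]` = 81

Answer: 81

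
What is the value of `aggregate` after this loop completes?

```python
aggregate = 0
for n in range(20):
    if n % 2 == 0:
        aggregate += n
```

Sum of even numbers 0 to 19
`aggregate` takes the values: 0 → 2 → 6 → 12 → 20 → 30 → 42 → 56 → 72 → 90

Answer: 90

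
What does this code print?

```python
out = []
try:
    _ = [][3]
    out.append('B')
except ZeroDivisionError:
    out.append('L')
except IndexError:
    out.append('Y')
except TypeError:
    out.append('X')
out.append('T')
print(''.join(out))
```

Execution trace: 'Y' (except IndexError) → 'T' (after the try/except). Output: YT

Answer: YT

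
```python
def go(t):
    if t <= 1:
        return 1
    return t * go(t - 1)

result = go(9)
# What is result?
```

go(9) = 9 * 8 * 7 * 6 * 5 * 4 * 3 * 2 * 1 = 362880

Answer: 362880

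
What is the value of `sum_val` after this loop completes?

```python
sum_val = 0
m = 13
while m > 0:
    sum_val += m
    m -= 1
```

Sum 13 down to 1
`sum_val` takes the values: 0 → 13 → 25 → 36 → 46 → 55 → 63 → 70 → 76 → 81 → 85 → 88 → 90 → 91

Answer: 91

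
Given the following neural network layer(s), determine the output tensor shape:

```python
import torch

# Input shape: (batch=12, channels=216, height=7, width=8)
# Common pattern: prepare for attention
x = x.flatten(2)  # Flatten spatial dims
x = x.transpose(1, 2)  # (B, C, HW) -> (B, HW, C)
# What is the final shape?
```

Input: (12, 216, 7, 8) -> after flatten(2): (12, 216, 56) -> Output: (12, 56, 216)

Answer: (12, 56, 216)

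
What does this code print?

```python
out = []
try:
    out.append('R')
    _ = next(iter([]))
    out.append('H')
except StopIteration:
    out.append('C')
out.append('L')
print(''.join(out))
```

Execution trace: 'R' (try body) → 'C' (except StopIteration) → 'L' (after the try/except). Output: RCL

Answer: RCL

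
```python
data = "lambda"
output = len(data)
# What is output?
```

Trace:
`data = "lambda"` → data = 'lambda'
`output = len(data)` → output = 6
So output = 6

Answer: 6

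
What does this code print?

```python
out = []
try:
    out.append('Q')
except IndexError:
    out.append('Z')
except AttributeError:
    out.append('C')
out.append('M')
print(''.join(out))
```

Execution trace: 'Q' (try body, no exception) → 'M' (after the try/except). Output: QM

Answer: QM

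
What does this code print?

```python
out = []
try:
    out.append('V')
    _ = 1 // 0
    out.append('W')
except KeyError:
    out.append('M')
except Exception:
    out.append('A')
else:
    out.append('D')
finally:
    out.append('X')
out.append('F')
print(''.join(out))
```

Execution trace: 'V' (try body) → 'A' (except Exception) → 'X' (finally) → 'F' (after the try/except). Output: VAXF

Answer: VAXF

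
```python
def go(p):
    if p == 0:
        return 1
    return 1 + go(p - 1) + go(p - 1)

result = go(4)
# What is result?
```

go(p) = 1 + 2·go(p-1), go(0)=1. Closed form: (1+1)·2^4 - 1 = 31.

Answer: 31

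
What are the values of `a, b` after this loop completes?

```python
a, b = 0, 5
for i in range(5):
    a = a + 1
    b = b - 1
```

a goes 0→5, b goes 5→0
`a, b` takes the values: (0, 5) → (1, 5) → (1, 4) → (2, 4) → (2, 3) → (3, 3) → (3, 2) → (4, 2) → (4, 1) → (5, 1) → (5, 0)

Answer: 5, 0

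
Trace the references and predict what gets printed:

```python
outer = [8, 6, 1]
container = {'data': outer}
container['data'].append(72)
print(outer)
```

Key concept: dict holds reference to list.
Step by step:
`outer = [8, 6, 1]` → outer = [8, 6, 1]
`container = {'data': outer}` → container = {'data': [8, 6, 1]}
`container['data'].append(72)` → outer = [8, 6, 1, 72]; container = {'data': [8, 6, 1, 72]}
`print(outer)` → prints [8, 6, 1, 72]

Answer: [8, 6, 1, 72]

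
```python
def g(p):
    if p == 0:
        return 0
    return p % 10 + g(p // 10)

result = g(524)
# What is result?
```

Sum of digits of 524: 4 + 2 + 5 = 11

Answer: 11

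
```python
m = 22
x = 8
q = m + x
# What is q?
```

Trace:
`m = 22` → m = 22
`x = 8` → x = 8
`q = m + x` → q = 30
So q = 30

Answer: 30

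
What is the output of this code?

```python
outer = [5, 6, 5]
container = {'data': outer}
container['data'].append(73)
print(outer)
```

Key concept: dict holds reference to list.
Step by step:
`outer = [5, 6, 5]` → outer = [5, 6, 5]
`container = {'data': outer}` → container = {'data': [5, 6, 5]}
`container['data'].append(73)` → outer = [5, 6, 5, 73]; container = {'data': [5, 6, 5, 73]}
`print(outer)` → prints [5, 6, 5, 73]

Answer: [5, 6, 5, 73]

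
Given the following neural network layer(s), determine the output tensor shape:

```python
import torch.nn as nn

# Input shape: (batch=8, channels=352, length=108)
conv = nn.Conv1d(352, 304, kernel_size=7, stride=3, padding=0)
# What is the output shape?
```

Input: (8, 352, 108) -> Output: (8, 304, 34)

Answer: (8, 304, 34)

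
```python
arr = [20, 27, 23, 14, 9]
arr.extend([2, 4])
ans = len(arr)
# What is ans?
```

Trace:
`arr = [20, 27, 23, 14, 9]` → arr = [20, 27, 23, 14, 9]
`arr.extend([2, 4])` → arr = [20, 27, 23, 14, 9, 2, 4]
`ans = len(arr)` → ans = 7
So ans = 7

Answer: 7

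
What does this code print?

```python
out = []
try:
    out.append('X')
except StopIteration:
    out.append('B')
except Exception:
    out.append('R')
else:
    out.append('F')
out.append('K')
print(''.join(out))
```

Execution trace: 'X' (try body, no exception) → 'F' (else) → 'K' (after the try/except). Output: XFK

Answer: XFK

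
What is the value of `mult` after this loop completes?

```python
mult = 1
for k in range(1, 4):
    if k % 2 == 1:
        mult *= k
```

Product of odd numbers 1 to 3
`mult` takes the values: 1 → 3

Answer: 3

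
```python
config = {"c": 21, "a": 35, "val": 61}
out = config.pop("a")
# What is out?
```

Trace:
`config = {"c": 21, "a": 35, "val": 61}` → config = {'c': 21, 'a': 35, 'val': 61}
`out = config.pop("a")` → config = {'c': 21, 'val': 61}; out = 35
So out = 35

Answer: 35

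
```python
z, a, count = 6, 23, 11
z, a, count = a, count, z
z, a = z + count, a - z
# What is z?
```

Trace:
`z, a, count = 6, 23, 11` → z = 6; a = 23; count = 11
`z, a, count = a, count, z` → z = 23; a = 11; count = 6
`z, a = z + count, a - z` → z = 29; a = -12
So z = 29

Answer: 29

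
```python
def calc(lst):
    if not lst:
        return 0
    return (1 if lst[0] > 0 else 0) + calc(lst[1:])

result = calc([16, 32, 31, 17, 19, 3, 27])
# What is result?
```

Count of positive elements in [16, 32, 31, 17, 19, 3, 27] = 7

Answer: 7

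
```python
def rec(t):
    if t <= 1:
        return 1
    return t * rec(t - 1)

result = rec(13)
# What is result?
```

rec(13) = 13 * 12 * 11 * 10 * 9 * 8 * 7 * 6 * 5 * 4 * 3 * 2 * 1 = 6227020800

Answer: 6227020800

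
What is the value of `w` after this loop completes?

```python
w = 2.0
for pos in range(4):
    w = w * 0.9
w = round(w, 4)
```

Exponential decay: 2.0 * 0.9^4
`w` takes the values: 2.0 → 1.8 → 1.62 → 1.458 → 1.3122

Answer: 1.3122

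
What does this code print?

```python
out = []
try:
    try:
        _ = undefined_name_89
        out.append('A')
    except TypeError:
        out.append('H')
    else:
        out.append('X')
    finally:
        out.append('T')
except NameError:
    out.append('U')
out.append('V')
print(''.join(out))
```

Execution trace: 'T' (finally) → 'U' (outer except NameError) → 'V' (after the try/except). Output: TUV

Answer: TUV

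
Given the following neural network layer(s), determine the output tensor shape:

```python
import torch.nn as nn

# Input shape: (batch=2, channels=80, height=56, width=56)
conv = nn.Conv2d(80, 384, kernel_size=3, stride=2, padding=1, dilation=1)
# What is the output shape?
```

Input: (2, 80, 56, 56) -> Output: (2, 384, 28, 28)

Answer: (2, 384, 28, 28)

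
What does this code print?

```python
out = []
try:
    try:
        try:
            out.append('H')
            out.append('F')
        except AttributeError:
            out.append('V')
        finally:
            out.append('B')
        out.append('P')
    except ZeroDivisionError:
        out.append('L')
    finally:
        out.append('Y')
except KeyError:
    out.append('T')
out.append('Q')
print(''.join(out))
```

Execution trace: 'H' (inner try body) → 'F' (inner try body, no exception) → 'B' (inner finally) → 'P' (try body, no exception) → 'Y' (finally) → 'Q' (after the try/except). Output: HFBPYQ

Answer: HFBPYQ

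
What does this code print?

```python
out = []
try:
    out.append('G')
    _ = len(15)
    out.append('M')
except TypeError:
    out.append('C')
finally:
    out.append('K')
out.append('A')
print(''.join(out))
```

Execution trace: 'G' (try body) → 'C' (except TypeError) → 'K' (finally) → 'A' (after the try/except). Output: GCKA

Answer: GCKA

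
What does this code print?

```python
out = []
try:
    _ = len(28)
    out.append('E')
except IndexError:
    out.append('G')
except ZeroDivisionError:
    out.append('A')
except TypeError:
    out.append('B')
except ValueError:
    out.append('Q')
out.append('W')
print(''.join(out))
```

Execution trace: 'B' (except TypeError) → 'W' (after the try/except). Output: BW

Answer: BW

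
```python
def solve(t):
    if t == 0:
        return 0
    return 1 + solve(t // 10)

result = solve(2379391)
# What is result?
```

Count of digits of 2379391: 7

Answer: 7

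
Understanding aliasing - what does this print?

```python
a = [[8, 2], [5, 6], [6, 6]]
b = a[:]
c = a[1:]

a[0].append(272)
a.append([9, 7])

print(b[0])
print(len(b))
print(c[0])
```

Key concept: slice with nested mutation.
Step by step:
`a = [[8, 2], [5, 6], [6, 6]]` → a = [[8, 2], [5, 6], [6, 6]]
`b = a[:]` → b = [[8, 2], [5, 6], [6, 6]]
`c = a[1:]` → c = [[5, 6], [6, 6]]
`a[0].append(272)` → a = [[8, 2, 272], [5, 6], [6, 6]]; b = [[8, 2, 272], [5, 6], [6, 6]]
`a.append([9, 7])` → a = [[8, 2, 272], [5, 6], [6, 6], [9, 7]]
`print(b[0])` → prints [8, 2, 272]
`print(len(b))` → prints 3
`print(c[0])` → prints [5, 6]

Answer:
[8, 2, 272]
3
[5, 6]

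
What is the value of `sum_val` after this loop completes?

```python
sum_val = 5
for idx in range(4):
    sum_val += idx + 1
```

Start at 5, add 1 to 4 = 15
`sum_val` takes the values: 5 → 6 → 8 → 11 → 15

Answer: 15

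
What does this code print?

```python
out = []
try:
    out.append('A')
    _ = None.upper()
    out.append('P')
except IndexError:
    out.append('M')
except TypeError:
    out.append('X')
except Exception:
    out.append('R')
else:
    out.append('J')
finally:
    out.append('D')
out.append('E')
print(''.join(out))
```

Execution trace: 'A' (try body) → 'R' (except Exception) → 'D' (finally) → 'E' (after the try/except). Output: ARDE

Answer: ARDE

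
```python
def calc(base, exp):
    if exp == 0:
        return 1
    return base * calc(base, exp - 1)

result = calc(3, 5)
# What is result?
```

calc(3, 5) = 3 * 3 * 3 * 3 * 3 = 243

Answer: 243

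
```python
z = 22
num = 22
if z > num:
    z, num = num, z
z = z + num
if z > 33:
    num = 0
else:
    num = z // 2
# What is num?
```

Trace:
`z = 22` → z = 22
`num = 22` → num = 22
`if z > num: ...` → z > num is False → no variable changes
`z = z + num` → z = 44
`if z > 33: ...` → z > 33 is True → num = 0
So num = 0

Answer: 0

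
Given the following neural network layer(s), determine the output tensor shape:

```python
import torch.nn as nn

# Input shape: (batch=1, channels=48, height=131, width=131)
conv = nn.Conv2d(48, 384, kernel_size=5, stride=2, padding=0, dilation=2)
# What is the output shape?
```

Input: (1, 48, 131, 131) -> Output: (1, 384, 62, 62)

Answer: (1, 384, 62, 62)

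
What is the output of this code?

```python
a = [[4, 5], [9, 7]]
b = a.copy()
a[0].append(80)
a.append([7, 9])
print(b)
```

Key concept: shallow copy with nested lists.
Step by step:
`a = [[4, 5], [9, 7]]` → a = [[4, 5], [9, 7]]
`b = a.copy()` → b = [[4, 5], [9, 7]]
`a[0].append(80)` → a = [[4, 5, 80], [9, 7]]; b = [[4, 5, 80], [9, 7]]
`a.append([7, 9])` → a = [[4, 5, 80], [9, 7], [7, 9]]
`print(b)` → prints [[4, 5, 80], [9, 7]]

Answer: [[4, 5, 80], [9, 7]]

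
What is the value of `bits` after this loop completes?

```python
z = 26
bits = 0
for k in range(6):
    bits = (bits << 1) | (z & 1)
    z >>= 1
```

Reverse lowest 6 bits of 26
`bits` takes the values: 0 → 1 → 2 → 5 → 11 → 22

Answer: 22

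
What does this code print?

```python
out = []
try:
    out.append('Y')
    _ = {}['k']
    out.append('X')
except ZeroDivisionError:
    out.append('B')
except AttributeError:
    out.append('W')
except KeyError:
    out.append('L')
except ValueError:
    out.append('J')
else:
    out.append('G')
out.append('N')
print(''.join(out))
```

Execution trace: 'Y' (try body) → 'L' (except KeyError) → 'N' (after the try/except). Output: YLN

Answer: YLN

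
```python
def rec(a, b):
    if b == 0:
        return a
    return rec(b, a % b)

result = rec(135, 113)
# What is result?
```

rec(135, 113) -> rec(113, 22) -> rec(22, 3) -> rec(3, 1) -> rec(1, 0) -> 1

Answer: 1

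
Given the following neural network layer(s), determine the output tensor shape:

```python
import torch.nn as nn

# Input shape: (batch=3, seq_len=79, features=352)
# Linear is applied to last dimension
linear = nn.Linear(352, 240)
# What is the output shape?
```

Input: (3, 79, 352) -> Output: (3, 79, 240)

Answer: (3, 79, 240)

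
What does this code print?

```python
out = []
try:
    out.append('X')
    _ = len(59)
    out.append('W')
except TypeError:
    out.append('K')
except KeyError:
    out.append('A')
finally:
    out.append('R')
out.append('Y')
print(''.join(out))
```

Execution trace: 'X' (try body) → 'K' (except TypeError) → 'R' (finally) → 'Y' (after the try/except). Output: XKRY

Answer: XKRY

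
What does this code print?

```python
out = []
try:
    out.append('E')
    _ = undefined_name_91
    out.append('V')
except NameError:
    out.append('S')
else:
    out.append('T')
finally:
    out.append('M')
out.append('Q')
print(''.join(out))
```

Execution trace: 'E' (try body) → 'S' (except NameError) → 'M' (finally) → 'Q' (after the try/except). Output: ESMQ

Answer: ESMQ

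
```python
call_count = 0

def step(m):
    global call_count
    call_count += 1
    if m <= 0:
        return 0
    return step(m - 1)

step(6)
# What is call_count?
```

Linear recursion stepping by 1: 7 calls from m=6 down to ≤0.

Answer: 7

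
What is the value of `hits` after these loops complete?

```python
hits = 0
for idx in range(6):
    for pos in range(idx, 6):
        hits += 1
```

Upper triangle: 6 + 5 + ... + 1
`hits` takes the values: 0 → 1 → 2 → 3 → 4 → 5 → 6 → 7 → 8 → 9 → 10 → 11 → 12 → 13 → 14 → 15 → 16 → 17 → 18 → 19 → 20 → 21

Answer: 21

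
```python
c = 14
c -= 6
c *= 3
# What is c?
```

Trace:
`c = 14` → c = 14
`c -= 6` → c = 8
`c *= 3` → c = 24
So c = 24

Answer: 24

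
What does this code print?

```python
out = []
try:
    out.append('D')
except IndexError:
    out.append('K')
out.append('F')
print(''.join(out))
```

Execution trace: 'D' (try body, no exception) → 'F' (after the try/except). Output: DF

Answer: DF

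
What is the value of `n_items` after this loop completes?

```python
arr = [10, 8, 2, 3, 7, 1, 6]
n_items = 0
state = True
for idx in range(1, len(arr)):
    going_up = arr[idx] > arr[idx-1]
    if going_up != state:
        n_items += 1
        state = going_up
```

Count direction changes in [10, 8, 2, 3, 7, 1, 6]
`n_items` takes the values: 0 → 1 → 2 → 3 → 4

Answer: 4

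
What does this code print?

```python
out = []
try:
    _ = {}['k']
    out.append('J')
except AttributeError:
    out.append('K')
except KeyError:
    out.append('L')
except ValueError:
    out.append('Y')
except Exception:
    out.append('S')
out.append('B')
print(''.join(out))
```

Execution trace: 'L' (except KeyError) → 'B' (after the try/except). Output: LB

Answer: LB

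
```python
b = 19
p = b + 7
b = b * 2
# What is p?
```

Trace:
`b = 19` → b = 19
`p = b + 7` → p = 26
`b = b * 2` → b = 38
So p = 26

Answer: 26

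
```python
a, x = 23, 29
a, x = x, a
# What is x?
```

Trace:
`a, x = 23, 29` → a = 23; x = 29
`a, x = x, a` → a = 29; x = 23
So x = 23

Answer: 23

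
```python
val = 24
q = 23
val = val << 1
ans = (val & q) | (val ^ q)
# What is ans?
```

Trace:
`val = 24` → val = 24
`q = 23` → q = 23
`val = val << 1` → val = 48
`ans = (val & q) | (val ^ q)` → ans = 55
So ans = 55

Answer: 55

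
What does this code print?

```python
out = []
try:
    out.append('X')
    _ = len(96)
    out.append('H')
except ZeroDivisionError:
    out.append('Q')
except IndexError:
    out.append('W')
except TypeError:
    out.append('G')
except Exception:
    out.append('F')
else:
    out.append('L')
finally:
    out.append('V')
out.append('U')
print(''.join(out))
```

Execution trace: 'X' (try body) → 'G' (except TypeError) → 'V' (finally) → 'U' (after the try/except). Output: XGVU

Answer: XGVU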